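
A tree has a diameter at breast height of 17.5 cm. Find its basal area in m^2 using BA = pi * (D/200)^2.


D/200 = 17.5/200 = 0.0875 m
(D/200)^2 = 0.0875^2 = 0.00765625
BA = 3.141593 * 0.00765625 = 0.0240528 ≈ 0.0241 m^2

0.0241 m^2


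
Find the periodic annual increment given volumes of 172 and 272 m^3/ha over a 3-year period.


PAI = (V2 - V1) / period = (272 - 172) / 3 = 100 / 3 = 33.3333 ≈ 33.33 m^3/ha/yr

33.33 m^3/ha/yr


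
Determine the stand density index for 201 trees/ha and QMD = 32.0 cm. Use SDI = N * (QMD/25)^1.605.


QMD/25 = 32.0/25 = 1.28
(1.28)^1.605 = exp(1.605 * ln(1.28)) = exp(1.605 * 0.246860) = exp(0.396210) = 1.48618
SDI = 201 * 1.48618 = 298.722 ≈ 299

299


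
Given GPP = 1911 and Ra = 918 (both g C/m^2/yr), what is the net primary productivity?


NPP = GPP - Ra = 1911 - 918 = 993 g C/m^2/yr

993 g C/m^2/yr


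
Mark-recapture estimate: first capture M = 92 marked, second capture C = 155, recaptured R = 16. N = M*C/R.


N = M * C / R = 92 * 155 / 16 = 14260 / 16 = 891.25 ≈ 891

891 individuals


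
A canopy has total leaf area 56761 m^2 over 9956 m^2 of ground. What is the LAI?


LAI = 56761 / 9956 = 5.7012 ≈ 5.70

5.70


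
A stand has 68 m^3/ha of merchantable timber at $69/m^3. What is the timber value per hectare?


Value = 68 * 69 = $4692/ha

$4692/ha


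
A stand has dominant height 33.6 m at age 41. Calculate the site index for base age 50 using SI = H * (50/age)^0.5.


50/41 = 1.21951
(1.21951)^0.5 = 1.10431
SI = 33.6 * 1.10431 = 37.1048 ≈ 37.1 m

37.1 m


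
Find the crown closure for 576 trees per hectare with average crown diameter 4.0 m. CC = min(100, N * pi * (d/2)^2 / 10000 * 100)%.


(d/2)^2 = (4.0/2)^2 = 2^2 = 4
Crown area = 3.141593 * 4 = 12.5664 m^2
N * area / 10000 * 100 = 576 * 12.5664 / 10000 * 100 = 72.3825
CC = min(100, 72.3825) = 72.3825 ≈ 72.4%

72.4%


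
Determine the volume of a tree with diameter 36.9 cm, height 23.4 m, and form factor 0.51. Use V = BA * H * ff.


(D/200)^2 = (36.9/200)^2 = 0.1845^2 = 0.03404025
BA = 3.141593 * 0.03404025 = 0.106941 m^2
V = 0.106941 * 23.4 * 0.51 = 1.27623 ≈ 1.276 m^3

1.276 m^3


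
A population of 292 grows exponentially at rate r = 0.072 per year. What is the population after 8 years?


r*t = 0.072 * 8 = 0.576
exp(0.576) = 1.77891
N = 292 * 1.77891 = 519.442 ≈ 519

519


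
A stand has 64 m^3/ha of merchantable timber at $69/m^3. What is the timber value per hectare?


Value = 64 * 69 = $4416/ha

$4416/ha


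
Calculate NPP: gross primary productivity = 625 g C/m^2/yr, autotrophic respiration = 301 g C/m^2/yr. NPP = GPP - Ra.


NPP = GPP - Ra = 625 - 301 = 324 g C/m^2/yr

324 g C/m^2/yr


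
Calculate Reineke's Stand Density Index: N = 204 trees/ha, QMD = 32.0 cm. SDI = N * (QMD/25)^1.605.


QMD/25 = 32.0/25 = 1.28
(1.28)^1.605 = exp(1.605 * ln(1.28)) = exp(1.605 * 0.246860) = exp(0.396210) = 1.48618
SDI = 204 * 1.48618 = 303.181 ≈ 303

303


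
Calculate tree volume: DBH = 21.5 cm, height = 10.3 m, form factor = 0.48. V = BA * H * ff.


(D/200)^2 = (21.5/200)^2 = 0.1075^2 = 0.01155625
BA = 3.141593 * 0.01155625 = 0.0363050 m^2
V = 0.0363050 * 10.3 * 0.48 = 0.179492 ≈ 0.179 m^3

0.179 m^3


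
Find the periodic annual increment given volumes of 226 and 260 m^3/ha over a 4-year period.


PAI = (V2 - V1) / period = (260 - 226) / 4 = 34 / 4 = 8.50 m^3/ha/yr

8.50 m^3/ha/yr


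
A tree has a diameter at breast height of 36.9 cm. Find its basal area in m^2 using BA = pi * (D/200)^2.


D/200 = 36.9/200 = 0.1845 m
(D/200)^2 = 0.1845^2 = 0.03404025
BA = 3.141593 * 0.03404025 = 0.106941 ≈ 0.1069 m^2

0.1069 m^2


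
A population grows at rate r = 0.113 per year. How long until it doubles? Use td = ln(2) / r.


td = ln(2) / 0.113 = 0.693147 / 0.113 = 6.13404 ≈ 6.1 years

6.1 years


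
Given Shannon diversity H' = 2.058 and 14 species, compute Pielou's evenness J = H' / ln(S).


ln(14) = 2.63906
J = H' / ln(S) = 2.058 / 2.63906 = 0.779823 ≈ 0.7798

0.7798


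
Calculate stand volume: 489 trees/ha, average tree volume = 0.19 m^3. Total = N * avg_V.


V_stand = 489 * 0.19 = 92.91 ≈ 92.9 m^3/ha

92.9 m^3/ha


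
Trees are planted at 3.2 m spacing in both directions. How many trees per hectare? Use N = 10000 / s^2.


N = 10000 / 3.2^2 = 10000 / 10.24 = 976.563 ≈ 977 trees/ha

977 trees/ha


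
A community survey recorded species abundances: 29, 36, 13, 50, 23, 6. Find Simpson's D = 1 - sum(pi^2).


Total N = 29 + 36 + 13 + 50 + 23 + 6 = 157
Per-species terms:
  p = 29/157 = 0.184713; p^2 = 0.184713^2 = 0.034119
  p = 36/157 = 0.229299; p^2 = 0.229299^2 = 0.052578
  p = 13/157 = 0.082803; p^2 = 0.082803^2 = 0.006856
  p = 50/157 = 0.318471; p^2 = 0.318471^2 = 0.101424
  p = 23/157 = 0.146497; p^2 = 0.146497^2 = 0.021461
  p = 6/157 = 0.038217; p^2 = 0.038217^2 = 0.001461
sum(p^2) = 0.034119 + 0.052578 + 0.006856 + 0.101424 + 0.021461 + 0.001461 = 0.217899
D = 1 - 0.217899 = 0.782101 ≈ 0.7821

0.7821


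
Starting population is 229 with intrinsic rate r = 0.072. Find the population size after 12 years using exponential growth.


r*t = 0.072 * 12 = 0.864
exp(0.864) = 2.37263
N = 229 * 2.37263 = 543.332 ≈ 543

543


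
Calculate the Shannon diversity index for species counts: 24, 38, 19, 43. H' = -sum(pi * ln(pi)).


Total N = 24 + 38 + 19 + 43 = 124
Per-species terms:
  p = 24/124 = 0.193548; ln(p) = -1.642230; p*ln(p) = 0.193548 * (-1.642230) = -0.317850
  p = 38/124 = 0.306452; ln(p) = -1.182694; p*ln(p) = 0.306452 * (-1.182694) = -0.362439
  p = 19/124 = 0.153226; ln(p) = -1.875841; p*ln(p) = 0.153226 * (-1.875841) = -0.287428
  p = 43/124 = 0.346774; ln(p) = -1.059082; p*ln(p) = 0.346774 * (-1.059082) = -0.367262
sum(p*ln(p)) = (-0.317850) + (-0.362439) + (-0.287428) + (-0.367262) = -1.334979
H' = -(-1.334979) = 1.334979 ≈ 1.3350

1.3350


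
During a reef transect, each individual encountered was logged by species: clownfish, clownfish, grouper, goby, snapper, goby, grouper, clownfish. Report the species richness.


Total individuals logged = 8
Distinct species (count of individuals): clownfish (3), grouper (2), goby (2), snapper (1)
Species richness = number of distinct species = 4

4


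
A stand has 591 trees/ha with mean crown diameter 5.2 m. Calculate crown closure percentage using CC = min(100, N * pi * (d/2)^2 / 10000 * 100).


(d/2)^2 = (5.2/2)^2 = 2.6^2 = 6.76
Crown area = 3.141593 * 6.76 = 21.2372 m^2
N * area / 10000 * 100 = 591 * 21.2372 / 10000 * 100 = 125.512
CC = min(100, 125.512) = 100%

100%


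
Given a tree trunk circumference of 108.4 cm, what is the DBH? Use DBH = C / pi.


DBH = C / pi = 108.4 / 3.141593 = 34.5048 ≈ 34.50 cm

34.50 cm


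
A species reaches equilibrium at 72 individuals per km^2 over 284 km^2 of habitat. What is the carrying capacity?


K = 72 * 284 = 20448 individuals

20448 individuals


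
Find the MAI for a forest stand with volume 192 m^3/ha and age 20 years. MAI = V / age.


MAI = 192 / 20 = 9.60 m^3/ha/yr

9.60 m^3/ha/yr


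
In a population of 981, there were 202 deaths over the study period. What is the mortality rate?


Mortality rate = 202 / 981 = 0.205912 ≈ 0.2059

0.2059


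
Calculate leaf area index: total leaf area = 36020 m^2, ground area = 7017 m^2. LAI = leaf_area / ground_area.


LAI = 36020 / 7017 = 5.1332 ≈ 5.13

5.13


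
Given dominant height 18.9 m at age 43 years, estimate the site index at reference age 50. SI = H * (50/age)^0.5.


50/43 = 1.16279
(1.16279)^0.5 = 1.07833
SI = 18.9 * 1.07833 = 20.3804 ≈ 20.4 m

20.4 m


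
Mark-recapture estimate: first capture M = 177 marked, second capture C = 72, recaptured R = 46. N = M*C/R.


N = M * C / R = 177 * 72 / 46 = 12744 / 46 = 277.04 ≈ 277

277 individuals


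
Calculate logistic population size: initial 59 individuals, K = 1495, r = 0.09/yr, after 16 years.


(K - N0)/N0 = (1495 - 59)/59 = 1436/59 = 24.3390
r*t = 0.09 * 16 = 1.44; exp(-1.44) = 0.236928
24.3390 * 0.236928 = 5.76659
1 + 5.76659 = 6.76659
N = 1495 / 6.76659 = 220.938 ≈ 221

221


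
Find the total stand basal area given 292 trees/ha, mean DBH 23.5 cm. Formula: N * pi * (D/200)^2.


(D/200)^2 = (23.5/200)^2 = 0.1175^2 = 0.01380625
Individual BA = 3.141593 * 0.01380625 = 0.0433736 m^2
Stand BA = 292 * 0.0433736 = 12.6651 ≈ 12.67 m^2/ha

12.67 m^2/ha


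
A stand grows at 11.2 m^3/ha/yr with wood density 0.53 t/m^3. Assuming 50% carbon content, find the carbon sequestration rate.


C = 11.2 * 0.53 * 0.5 = 2.968 ≈ 2.97 t C/ha/yr

2.97 t C/ha/yr


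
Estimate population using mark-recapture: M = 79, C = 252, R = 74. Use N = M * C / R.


N = M * C / R = 79 * 252 / 74 = 19908 / 74 = 269.03 ≈ 269

269 individuals


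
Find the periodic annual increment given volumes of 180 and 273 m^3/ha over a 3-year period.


PAI = (V2 - V1) / period = (273 - 180) / 3 = 93 / 3 = 31.00 m^3/ha/yr

31.00 m^3/ha/yr


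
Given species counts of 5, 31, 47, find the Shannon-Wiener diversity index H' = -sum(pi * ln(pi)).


Total N = 5 + 31 + 47 = 83
Per-species terms:
  p = 5/83 = 0.060241; ln(p) = -2.809402; p*ln(p) = 0.060241 * (-2.809402) = -0.169241
  p = 31/83 = 0.373494; ln(p) = -0.984853; p*ln(p) = 0.373494 * (-0.984853) = -0.367837
  p = 47/83 = 0.566265; ln(p) = -0.568693; p*ln(p) = 0.566265 * (-0.568693) = -0.322031
sum(p*ln(p)) = (-0.169241) + (-0.367837) + (-0.322031) = -0.859109
H' = -(-0.859109) = 0.859109 ≈ 0.8591

0.8591


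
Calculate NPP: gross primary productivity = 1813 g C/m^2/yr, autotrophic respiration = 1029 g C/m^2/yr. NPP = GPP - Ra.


NPP = GPP - Ra = 1813 - 1029 = 784 g C/m^2/yr

784 g C/m^2/yr


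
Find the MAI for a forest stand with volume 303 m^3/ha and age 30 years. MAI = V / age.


MAI = 303 / 30 = 10.10 m^3/ha/yr

10.10 m^3/ha/yr


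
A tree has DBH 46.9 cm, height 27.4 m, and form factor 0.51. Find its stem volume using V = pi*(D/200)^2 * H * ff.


(D/200)^2 = (46.9/200)^2 = 0.2345^2 = 0.05499025
BA = 3.141593 * 0.05499025 = 0.172757 m^2
V = 0.172757 * 27.4 * 0.51 = 2.41411 ≈ 2.414 m^3

2.414 m^3


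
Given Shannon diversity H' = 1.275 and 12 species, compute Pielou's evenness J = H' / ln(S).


ln(12) = 2.48491
J = H' / ln(S) = 1.275 / 2.48491 = 0.513097 ≈ 0.5131

0.5131


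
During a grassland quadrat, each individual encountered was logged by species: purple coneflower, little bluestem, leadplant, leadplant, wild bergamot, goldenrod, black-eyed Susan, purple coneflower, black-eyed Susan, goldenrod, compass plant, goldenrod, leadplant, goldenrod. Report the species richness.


Total individuals logged = 14
Distinct species (count of individuals): purple coneflower (2), little bluestem (1), leadplant (3), wild bergamot (1), goldenrod (4), black-eyed Susan (2), compass plant (1)
Species richness = number of distinct species = 7

7


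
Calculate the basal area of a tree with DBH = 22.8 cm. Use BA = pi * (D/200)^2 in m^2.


D/200 = 22.8/200 = 0.114 m
(D/200)^2 = 0.114^2 = 0.012996
BA = 3.141593 * 0.012996 = 0.0408281 ≈ 0.0408 m^2

0.0408 m^2


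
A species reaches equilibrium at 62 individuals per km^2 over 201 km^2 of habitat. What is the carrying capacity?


K = 62 * 201 = 12462 individuals

12462 individuals


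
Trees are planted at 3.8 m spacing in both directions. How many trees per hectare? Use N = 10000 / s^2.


N = 10000 / 3.8^2 = 10000 / 14.44 = 692.521 ≈ 693 trees/ha

693 trees/ha


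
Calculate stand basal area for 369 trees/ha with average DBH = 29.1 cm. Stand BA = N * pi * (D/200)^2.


(D/200)^2 = (29.1/200)^2 = 0.1455^2 = 0.02117025
Individual BA = 3.141593 * 0.02117025 = 0.0665083 m^2
Stand BA = 369 * 0.0665083 = 24.5416 ≈ 24.54 m^2/ha

24.54 m^2/ha


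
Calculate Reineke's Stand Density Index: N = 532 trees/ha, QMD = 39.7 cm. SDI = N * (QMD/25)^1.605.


QMD/25 = 39.7/25 = 1.588
(1.588)^1.605 = exp(1.605 * ln(1.588)) = exp(1.605 * 0.462475) = exp(0.742272) = 2.10070
SDI = 532 * 2.10070 = 1117.57 ≈ 1118

1118


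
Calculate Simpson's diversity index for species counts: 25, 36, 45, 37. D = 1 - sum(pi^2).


Total N = 25 + 36 + 45 + 37 = 143
Per-species terms:
  p = 25/143 = 0.174825; p^2 = 0.174825^2 = 0.030564
  p = 36/143 = 0.251748; p^2 = 0.251748^2 = 0.063377
  p = 45/143 = 0.314685; p^2 = 0.314685^2 = 0.099027
  p = 37/143 = 0.258741; p^2 = 0.258741^2 = 0.066947
sum(p^2) = 0.030564 + 0.063377 + 0.099027 + 0.066947 = 0.259915
D = 1 - 0.259915 = 0.740085 ≈ 0.7401

0.7401


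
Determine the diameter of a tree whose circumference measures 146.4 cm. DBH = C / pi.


DBH = C / pi = 146.4 / 3.141593 = 46.6006 ≈ 46.60 cm

46.60 cm


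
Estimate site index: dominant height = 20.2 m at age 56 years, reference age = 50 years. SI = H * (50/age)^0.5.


50/56 = 0.892857
(0.892857)^0.5 = 0.944911
SI = 20.2 * 0.944911 = 19.0872 ≈ 19.1 m

19.1 m


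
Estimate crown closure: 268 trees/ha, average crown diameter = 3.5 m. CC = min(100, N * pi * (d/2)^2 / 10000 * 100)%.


(d/2)^2 = (3.5/2)^2 = 1.75^2 = 3.0625
Crown area = 3.141593 * 3.0625 = 9.62113 m^2
N * area / 10000 * 100 = 268 * 9.62113 / 10000 * 100 = 25.7846
CC = min(100, 25.7846) = 25.7846 ≈ 25.8%

25.8%


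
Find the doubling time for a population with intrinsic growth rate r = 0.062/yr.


td = ln(2) / 0.062 = 0.693147 / 0.062 = 11.1798 ≈ 11.2 years

11.2 years


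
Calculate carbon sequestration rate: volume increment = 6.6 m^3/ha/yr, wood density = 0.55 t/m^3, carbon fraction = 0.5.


C = 6.6 * 0.55 * 0.5 = 1.815 ≈ 1.82 t C/ha/yr

1.82 t C/ha/yr


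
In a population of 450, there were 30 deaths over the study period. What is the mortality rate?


Mortality rate = 30 / 450 = 0.066667 ≈ 0.0667

0.0667


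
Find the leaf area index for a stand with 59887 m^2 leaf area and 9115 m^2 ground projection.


LAI = 59887 / 9115 = 6.5702 ≈ 6.57

6.57


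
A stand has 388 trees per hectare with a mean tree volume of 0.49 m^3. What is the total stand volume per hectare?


V_stand = 388 * 0.49 = 190.12 ≈ 190.1 m^3/ha

190.1 m^3/ha


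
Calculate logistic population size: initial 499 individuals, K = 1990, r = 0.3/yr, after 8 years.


(K - N0)/N0 = (1990 - 499)/499 = 1491/499 = 2.98798
r*t = 0.3 * 8 = 2.4; exp(-2.4) = 0.0907180
2.98798 * 0.0907180 = 0.271064
1 + 0.271064 = 1.27106
N = 1990 / 1.27106 = 1565.62 ≈ 1566

1566


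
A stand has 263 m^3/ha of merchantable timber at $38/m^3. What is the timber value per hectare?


Value = 263 * 38 = $9994/ha

$9994/ha


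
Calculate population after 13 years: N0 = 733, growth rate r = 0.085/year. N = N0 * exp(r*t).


r*t = 0.085 * 13 = 1.105
exp(1.105) = 3.01922
N = 733 * 3.01922 = 2213.09 ≈ 2213

2213


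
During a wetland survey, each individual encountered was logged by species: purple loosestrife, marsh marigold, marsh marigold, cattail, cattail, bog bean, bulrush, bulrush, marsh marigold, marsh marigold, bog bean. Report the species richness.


Total individuals logged = 11
Distinct species (count of individuals): purple loosestrife (1), marsh marigold (4), cattail (2), bog bean (2), bulrush (2)
Species richness = number of distinct species = 5

5


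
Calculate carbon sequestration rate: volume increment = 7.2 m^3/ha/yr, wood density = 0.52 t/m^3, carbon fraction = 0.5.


C = 7.2 * 0.52 * 0.5 = 1.872 ≈ 1.87 t C/ha/yr

1.87 t C/ha/yr


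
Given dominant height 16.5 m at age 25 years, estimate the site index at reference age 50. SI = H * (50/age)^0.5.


50/25 = 2.00000
(2.00000)^0.5 = 1.41421
SI = 16.5 * 1.41421 = 23.3345 ≈ 23.3 m

23.3 m


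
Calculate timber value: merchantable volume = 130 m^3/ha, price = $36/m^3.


Value = 130 * 36 = $4680/ha

$4680/ha


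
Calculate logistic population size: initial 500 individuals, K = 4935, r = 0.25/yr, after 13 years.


(K - N0)/N0 = (4935 - 500)/500 = 4435/500 = 8.87000
r*t = 0.25 * 13 = 3.25; exp(-3.25) = 0.0387742
8.87000 * 0.0387742 = 0.343927
1 + 0.343927 = 1.34393
N = 4935 / 1.34393 = 3672.07 ≈ 3672

3672


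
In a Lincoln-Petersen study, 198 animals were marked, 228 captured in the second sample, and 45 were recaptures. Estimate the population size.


N = M * C / R = 198 * 228 / 45 = 45144 / 45 = 1003.20 ≈ 1003

1003 individuals


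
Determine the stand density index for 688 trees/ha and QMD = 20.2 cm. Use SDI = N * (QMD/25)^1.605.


QMD/25 = 20.2/25 = 0.808
(0.808)^1.605 = exp(1.605 * ln(0.808)) = exp(1.605 * (-0.213193)) = exp(-0.342175) = 0.710224
SDI = 688 * 0.710224 = 488.634 ≈ 489

489


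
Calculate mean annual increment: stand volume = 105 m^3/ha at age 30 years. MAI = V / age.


MAI = 105 / 30 = 3.50 m^3/ha/yr

3.50 m^3/ha/yr


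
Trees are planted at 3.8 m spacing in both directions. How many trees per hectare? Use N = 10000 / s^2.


N = 10000 / 3.8^2 = 10000 / 14.44 = 692.521 ≈ 693 trees/ha

693 trees/ha


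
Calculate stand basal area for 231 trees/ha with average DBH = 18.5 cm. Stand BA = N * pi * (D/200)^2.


(D/200)^2 = (18.5/200)^2 = 0.0925^2 = 0.00855625
Individual BA = 3.141593 * 0.00855625 = 0.0268803 m^2
Stand BA = 231 * 0.0268803 = 6.20935 ≈ 6.21 m^2/ha

6.21 m^2/ha


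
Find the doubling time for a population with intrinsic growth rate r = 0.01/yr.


td = ln(2) / 0.01 = 0.693147 / 0.01 = 69.3147 ≈ 69.3 years

69.3 years


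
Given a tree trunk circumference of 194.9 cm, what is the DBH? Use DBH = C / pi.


DBH = C / pi = 194.9 / 3.141593 = 62.0386 ≈ 62.04 cm

62.04 cm


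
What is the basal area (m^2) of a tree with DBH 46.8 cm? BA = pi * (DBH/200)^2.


D/200 = 46.8/200 = 0.234 m
(D/200)^2 = 0.234^2 = 0.054756
BA = 3.141593 * 0.054756 = 0.172021 ≈ 0.1720 m^2

0.1720 m^2


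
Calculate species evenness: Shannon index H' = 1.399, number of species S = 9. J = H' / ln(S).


ln(9) = 2.19722
J = H' / ln(S) = 1.399 / 2.19722 = 0.636714 ≈ 0.6367

0.6367


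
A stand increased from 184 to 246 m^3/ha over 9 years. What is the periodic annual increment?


PAI = (V2 - V1) / period = (246 - 184) / 9 = 62 / 9 = 6.8889 ≈ 6.89 m^3/ha/yr

6.89 m^3/ha/yr


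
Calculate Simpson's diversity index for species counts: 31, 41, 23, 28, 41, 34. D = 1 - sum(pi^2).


Total N = 31 + 41 + 23 + 28 + 41 + 34 = 198
Per-species terms:
  p = 31/198 = 0.156566; p^2 = 0.156566^2 = 0.024513
  p = 41/198 = 0.207071; p^2 = 0.207071^2 = 0.042878
  p = 23/198 = 0.116162; p^2 = 0.116162^2 = 0.013494
  p = 28/198 = 0.141414; p^2 = 0.141414^2 = 0.019998
  p = 41/198 = 0.207071; p^2 = 0.207071^2 = 0.042878
  p = 34/198 = 0.171717; p^2 = 0.171717^2 = 0.029487
sum(p^2) = 0.024513 + 0.042878 + 0.013494 + 0.019998 + 0.042878 + 0.029487 = 0.173248
D = 1 - 0.173248 = 0.826752 ≈ 0.8268

0.8268


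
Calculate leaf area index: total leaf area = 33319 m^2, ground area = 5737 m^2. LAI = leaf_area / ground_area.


LAI = 33319 / 5737 = 5.8077 ≈ 5.81

5.81


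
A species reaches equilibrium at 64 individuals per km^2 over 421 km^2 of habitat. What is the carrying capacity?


K = 64 * 421 = 26944 individuals

26944 individuals


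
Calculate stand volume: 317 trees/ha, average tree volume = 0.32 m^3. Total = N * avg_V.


V_stand = 317 * 0.32 = 101.44 ≈ 101.4 m^3/ha

101.4 m^3/ha


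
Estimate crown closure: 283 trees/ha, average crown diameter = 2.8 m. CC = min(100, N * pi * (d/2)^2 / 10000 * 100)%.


(d/2)^2 = (2.8/2)^2 = 1.4^2 = 1.96
Crown area = 3.141593 * 1.96 = 6.15752 m^2
N * area / 10000 * 100 = 283 * 6.15752 / 10000 * 100 = 17.4258
CC = min(100, 17.4258) = 17.4258 ≈ 17.4%

17.4%


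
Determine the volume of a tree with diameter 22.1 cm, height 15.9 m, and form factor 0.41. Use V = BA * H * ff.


(D/200)^2 = (22.1/200)^2 = 0.1105^2 = 0.01221025
BA = 3.141593 * 0.01221025 = 0.0383596 m^2
V = 0.0383596 * 15.9 * 0.41 = 0.250066 ≈ 0.250 m^3

0.250 m^3


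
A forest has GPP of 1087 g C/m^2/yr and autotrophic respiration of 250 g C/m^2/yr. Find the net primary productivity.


NPP = GPP - Ra = 1087 - 250 = 837 g C/m^2/yr

837 g C/m^2/yr


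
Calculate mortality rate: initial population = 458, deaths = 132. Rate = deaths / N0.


Mortality rate = 132 / 458 = 0.288210 ≈ 0.2882

0.2882


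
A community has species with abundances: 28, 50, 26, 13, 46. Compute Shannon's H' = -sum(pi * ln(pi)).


Total N = 28 + 50 + 26 + 13 + 46 = 163
Per-species terms:
  p = 28/163 = 0.171779; ln(p) = -1.761547; p*ln(p) = 0.171779 * (-1.761547) = -0.302597
  p = 50/163 = 0.306748; ln(p) = -1.181729; p*ln(p) = 0.306748 * (-1.181729) = -0.362493
  p = 26/163 = 0.159509; ln(p) = -1.835655; p*ln(p) = 0.159509 * (-1.835655) = -0.292803
  p = 13/163 = 0.079755; ln(p) = -2.528796; p*ln(p) = 0.079755 * (-2.528796) = -0.201684
  p = 46/163 = 0.282209; ln(p) = -1.265107; p*ln(p) = 0.282209 * (-1.265107) = -0.357025
sum(p*ln(p)) = (-0.302597) + (-0.362493) + (-0.292803) + (-0.201684) + (-0.357025) = -1.516602
H' = -(-1.516602) = 1.516602 ≈ 1.5166

1.5166


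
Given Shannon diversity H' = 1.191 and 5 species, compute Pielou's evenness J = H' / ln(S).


ln(5) = 1.60944
J = H' / ln(S) = 1.191 / 1.60944 = 0.740009 ≈ 0.7400

0.7400


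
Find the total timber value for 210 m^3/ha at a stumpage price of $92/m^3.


Value = 210 * 92 = $19320/ha

$19320/ha


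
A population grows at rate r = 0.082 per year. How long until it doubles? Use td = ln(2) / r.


td = ln(2) / 0.082 = 0.693147 / 0.082 = 8.45301 ≈ 8.5 years

8.5 years


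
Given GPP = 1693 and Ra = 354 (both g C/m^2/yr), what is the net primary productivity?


NPP = GPP - Ra = 1693 - 354 = 1339 g C/m^2/yr

1339 g C/m^2/yr


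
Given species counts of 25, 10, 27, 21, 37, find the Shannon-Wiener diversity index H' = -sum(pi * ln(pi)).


Total N = 25 + 10 + 27 + 21 + 37 = 120
Per-species terms:
  p = 25/120 = 0.208333; ln(p) = -1.568618; p*ln(p) = 0.208333 * (-1.568618) = -0.326795
  p = 10/120 = 0.083333; ln(p) = -2.484911; p*ln(p) = 0.083333 * (-2.484911) = -0.207075
  p = 27/120 = 0.225000; ln(p) = -1.491655; p*ln(p) = 0.225000 * (-1.491655) = -0.335622
  p = 21/120 = 0.175000; ln(p) = -1.742969; p*ln(p) = 0.175000 * (-1.742969) = -0.305020
  p = 37/120 = 0.308333; ln(p) = -1.176575; p*ln(p) = 0.308333 * (-1.176575) = -0.362777
sum(p*ln(p)) = (-0.326795) + (-0.207075) + (-0.335622) + (-0.305020) + (-0.362777) = -1.537289
H' = -(-1.537289) = 1.537289 ≈ 1.5373

1.5373


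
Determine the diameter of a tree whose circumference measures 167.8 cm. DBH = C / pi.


DBH = C / pi = 167.8 / 3.141593 = 53.4124 ≈ 53.41 cm

53.41 cm


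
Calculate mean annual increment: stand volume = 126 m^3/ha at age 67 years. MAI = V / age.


MAI = 126 / 67 = 1.8806 ≈ 1.88 m^3/ha/yr

1.88 m^3/ha/yr


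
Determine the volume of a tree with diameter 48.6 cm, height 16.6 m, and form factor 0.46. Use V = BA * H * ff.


(D/200)^2 = (48.6/200)^2 = 0.243^2 = 0.059049
BA = 3.141593 * 0.059049 = 0.185508 m^2
V = 0.185508 * 16.6 * 0.46 = 1.41654 ≈ 1.417 m^3

1.417 m^3


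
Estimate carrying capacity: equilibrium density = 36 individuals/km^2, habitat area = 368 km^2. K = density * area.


K = 36 * 368 = 13248 individuals

13248 individuals


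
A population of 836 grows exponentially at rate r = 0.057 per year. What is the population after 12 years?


r*t = 0.057 * 12 = 0.684
exp(0.684) = 1.98179
N = 836 * 1.98179 = 1656.78 ≈ 1657

1657


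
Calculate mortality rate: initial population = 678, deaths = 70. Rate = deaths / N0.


Mortality rate = 70 / 678 = 0.103245 ≈ 0.1032

0.1032


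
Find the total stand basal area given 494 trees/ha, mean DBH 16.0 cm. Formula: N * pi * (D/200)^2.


(D/200)^2 = (16.0/200)^2 = 0.08^2 = 0.0064
Individual BA = 3.141593 * 0.0064 = 0.0201062 m^2
Stand BA = 494 * 0.0201062 = 9.93246 ≈ 9.93 m^2/ha

9.93 m^2/ha


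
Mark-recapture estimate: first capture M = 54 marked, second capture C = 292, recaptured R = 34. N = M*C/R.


N = M * C / R = 54 * 292 / 34 = 15768 / 34 = 463.76 ≈ 464

464 individuals


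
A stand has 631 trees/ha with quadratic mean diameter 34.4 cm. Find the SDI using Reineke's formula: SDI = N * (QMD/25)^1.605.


QMD/25 = 34.4/25 = 1.376
(1.376)^1.605 = exp(1.605 * ln(1.376)) = exp(1.605 * 0.319181) = exp(0.512286) = 1.66910
SDI = 631 * 1.66910 = 1053.20 ≈ 1053

1053


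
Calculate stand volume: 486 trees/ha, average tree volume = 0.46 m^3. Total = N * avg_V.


V_stand = 486 * 0.46 = 223.56 ≈ 223.6 m^3/ha

223.6 m^3/ha


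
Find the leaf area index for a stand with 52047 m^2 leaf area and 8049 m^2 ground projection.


LAI = 52047 / 8049 = 6.4663 ≈ 6.47

6.47


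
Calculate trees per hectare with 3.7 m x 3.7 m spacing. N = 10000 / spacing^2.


N = 10000 / 3.7^2 = 10000 / 13.69 = 730.460 ≈ 730 trees/ha

730 trees/ha


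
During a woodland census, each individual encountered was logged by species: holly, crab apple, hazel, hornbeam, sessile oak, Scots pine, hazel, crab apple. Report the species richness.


Total individuals logged = 8
Distinct species (count of individuals): holly (1), crab apple (2), hazel (2), hornbeam (1), sessile oak (1), Scots pine (1)
Species richness = number of distinct species = 6

6


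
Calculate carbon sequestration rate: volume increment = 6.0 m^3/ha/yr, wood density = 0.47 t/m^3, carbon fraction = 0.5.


C = 6.0 * 0.47 * 0.5 = 1.41 t C/ha/yr

1.41 t C/ha/yr


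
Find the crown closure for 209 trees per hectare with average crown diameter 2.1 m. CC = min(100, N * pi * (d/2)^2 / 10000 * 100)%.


(d/2)^2 = (2.1/2)^2 = 1.05^2 = 1.1025
Crown area = 3.141593 * 1.1025 = 3.46361 m^2
N * area / 10000 * 100 = 209 * 3.46361 / 10000 * 100 = 7.23894
CC = min(100, 7.23894) = 7.23894 ≈ 7.2%

7.2%


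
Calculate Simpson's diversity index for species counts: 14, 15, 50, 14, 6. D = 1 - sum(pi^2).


Total N = 14 + 15 + 50 + 14 + 6 = 99
Per-species terms:
  p = 14/99 = 0.141414; p^2 = 0.141414^2 = 0.019998
  p = 15/99 = 0.151515; p^2 = 0.151515^2 = 0.022957
  p = 50/99 = 0.505051; p^2 = 0.505051^2 = 0.255077
  p = 14/99 = 0.141414; p^2 = 0.141414^2 = 0.019998
  p = 6/99 = 0.060606; p^2 = 0.060606^2 = 0.003673
sum(p^2) = 0.019998 + 0.022957 + 0.255077 + 0.019998 + 0.003673 = 0.321703
D = 1 - 0.321703 = 0.678297 ≈ 0.6783

0.6783


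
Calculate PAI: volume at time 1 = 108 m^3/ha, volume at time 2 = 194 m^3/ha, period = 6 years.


PAI = (V2 - V1) / period = (194 - 108) / 6 = 86 / 6 = 14.3333 ≈ 14.33 m^3/ha/yr

14.33 m^3/ha/yr


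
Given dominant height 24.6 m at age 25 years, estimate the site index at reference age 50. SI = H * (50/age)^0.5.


50/25 = 2.00000
(2.00000)^0.5 = 1.41421
SI = 24.6 * 1.41421 = 34.7896 ≈ 34.8 m

34.8 m


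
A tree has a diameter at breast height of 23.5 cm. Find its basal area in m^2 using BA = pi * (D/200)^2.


D/200 = 23.5/200 = 0.1175 m
(D/200)^2 = 0.1175^2 = 0.01380625
BA = 3.141593 * 0.01380625 = 0.0433736 ≈ 0.0434 m^2

0.0434 m^2


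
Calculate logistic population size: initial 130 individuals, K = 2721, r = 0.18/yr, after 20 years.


(K - N0)/N0 = (2721 - 130)/130 = 2591/130 = 19.9308
r*t = 0.18 * 20 = 3.6; exp(-3.6) = 0.0273237
19.9308 * 0.0273237 = 0.544583
1 + 0.544583 = 1.54458
N = 2721 / 1.54458 = 1761.64 ≈ 1762

1762


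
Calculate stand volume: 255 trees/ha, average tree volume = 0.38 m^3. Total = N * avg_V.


V_stand = 255 * 0.38 = 96.9 m^3/ha

96.9 m^3/ha


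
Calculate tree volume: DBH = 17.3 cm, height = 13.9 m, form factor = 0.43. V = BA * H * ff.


(D/200)^2 = (17.3/200)^2 = 0.0865^2 = 0.00748225
BA = 3.141593 * 0.00748225 = 0.0235062 m^2
V = 0.0235062 * 13.9 * 0.43 = 0.140497 ≈ 0.140 m^3

0.140 m^3


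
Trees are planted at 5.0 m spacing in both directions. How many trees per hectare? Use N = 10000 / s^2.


N = 10000 / 5.0^2 = 10000 / 25 = 400.000 ≈ 400 trees/ha

400 trees/ha


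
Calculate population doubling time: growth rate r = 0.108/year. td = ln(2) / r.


td = ln(2) / 0.108 = 0.693147 / 0.108 = 6.41803 ≈ 6.4 years

6.4 years


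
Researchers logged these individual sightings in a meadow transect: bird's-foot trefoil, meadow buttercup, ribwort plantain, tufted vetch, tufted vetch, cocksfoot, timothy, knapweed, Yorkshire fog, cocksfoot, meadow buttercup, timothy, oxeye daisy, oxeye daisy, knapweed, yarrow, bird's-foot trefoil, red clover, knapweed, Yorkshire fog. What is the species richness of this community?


Total individuals logged = 20
Distinct species (count of individuals): bird's-foot trefoil (2), meadow buttercup (2), ribwort plantain (1), tufted vetch (2), cocksfoot (2), timothy (2), knapweed (3), Yorkshire fog (2), oxeye daisy (2), yarrow (1), red clover (1)
Species richness = number of distinct species = 11

11


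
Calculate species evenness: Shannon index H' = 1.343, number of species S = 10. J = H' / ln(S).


ln(10) = 2.30259
J = H' / ln(S) = 1.343 / 2.30259 = 0.583256 ≈ 0.5833

0.5833


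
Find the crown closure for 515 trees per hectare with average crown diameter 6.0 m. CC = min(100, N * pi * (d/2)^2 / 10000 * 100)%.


(d/2)^2 = (6.0/2)^2 = 3^2 = 9
Crown area = 3.141593 * 9 = 28.2743 m^2
N * area / 10000 * 100 = 515 * 28.2743 / 10000 * 100 = 145.613
CC = min(100, 145.613) = 100%

100%


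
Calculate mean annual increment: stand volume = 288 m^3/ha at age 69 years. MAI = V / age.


MAI = 288 / 69 = 4.1739 ≈ 4.17 m^3/ha/yr

4.17 m^3/ha/yr


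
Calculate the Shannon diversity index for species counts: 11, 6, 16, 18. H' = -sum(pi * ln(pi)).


Total N = 11 + 6 + 16 + 18 = 51
Per-species terms:
  p = 11/51 = 0.215686; ln(p) = -1.533932; p*ln(p) = 0.215686 * (-1.533932) = -0.330848
  p = 6/51 = 0.117647; ln(p) = -2.140067; p*ln(p) = 0.117647 * (-2.140067) = -0.251772
  p = 16/51 = 0.313725; ln(p) = -1.159238; p*ln(p) = 0.313725 * (-1.159238) = -0.363682
  p = 18/51 = 0.352941; ln(p) = -1.041454; p*ln(p) = 0.352941 * (-1.041454) = -0.367572
sum(p*ln(p)) = (-0.330848) + (-0.251772) + (-0.363682) + (-0.367572) = -1.313874
H' = -(-1.313874) = 1.313874 ≈ 1.3139

1.3139


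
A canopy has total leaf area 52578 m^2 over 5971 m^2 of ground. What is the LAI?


LAI = 52578 / 5971 = 8.8056 ≈ 8.81

8.81


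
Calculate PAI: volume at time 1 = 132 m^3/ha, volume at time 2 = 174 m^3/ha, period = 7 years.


PAI = (V2 - V1) / period = (174 - 132) / 7 = 42 / 7 = 6.00 m^3/ha/yr

6.00 m^3/ha/yr


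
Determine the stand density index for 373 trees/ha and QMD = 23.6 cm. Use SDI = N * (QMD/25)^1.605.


QMD/25 = 23.6/25 = 0.944
(0.944)^1.605 = exp(1.605 * ln(0.944)) = exp(1.605 * (-0.0576291)) = exp(-0.0924947) = 0.911654
SDI = 373 * 0.911654 = 340.047 ≈ 340

340


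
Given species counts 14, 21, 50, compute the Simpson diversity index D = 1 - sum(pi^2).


Total N = 14 + 21 + 50 = 85
Per-species terms:
  p = 14/85 = 0.164706; p^2 = 0.164706^2 = 0.027128
  p = 21/85 = 0.247059; p^2 = 0.247059^2 = 0.061038
  p = 50/85 = 0.588235; p^2 = 0.588235^2 = 0.346020
sum(p^2) = 0.027128 + 0.061038 + 0.346020 = 0.434186
D = 1 - 0.434186 = 0.565814 ≈ 0.5658

0.5658


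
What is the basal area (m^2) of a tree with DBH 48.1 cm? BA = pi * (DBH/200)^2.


D/200 = 48.1/200 = 0.2405 m
(D/200)^2 = 0.2405^2 = 0.05784025
BA = 3.141593 * 0.05784025 = 0.181711 ≈ 0.1817 m^2

0.1817 m^2


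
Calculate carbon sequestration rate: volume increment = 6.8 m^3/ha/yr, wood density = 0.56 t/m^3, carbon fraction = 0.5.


C = 6.8 * 0.56 * 0.5 = 1.904 ≈ 1.90 t C/ha/yr

1.90 t C/ha/yr


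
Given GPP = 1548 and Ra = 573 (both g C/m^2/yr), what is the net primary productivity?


NPP = GPP - Ra = 1548 - 573 = 975 g C/m^2/yr

975 g C/m^2/yr


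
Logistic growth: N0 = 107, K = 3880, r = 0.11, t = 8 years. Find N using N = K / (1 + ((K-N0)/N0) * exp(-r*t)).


(K - N0)/N0 = (3880 - 107)/107 = 3773/107 = 35.2617
r*t = 0.11 * 8 = 0.88; exp(-0.88) = 0.414783
35.2617 * 0.414783 = 14.6260
1 + 14.6260 = 15.6260
N = 3880 / 15.6260 = 248.304 ≈ 248

248


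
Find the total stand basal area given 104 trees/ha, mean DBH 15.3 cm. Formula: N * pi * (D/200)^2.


(D/200)^2 = (15.3/200)^2 = 0.0765^2 = 0.00585225
Individual BA = 3.141593 * 0.00585225 = 0.0183854 m^2
Stand BA = 104 * 0.0183854 = 1.91208 ≈ 1.91 m^2/ha

1.91 m^2/ha


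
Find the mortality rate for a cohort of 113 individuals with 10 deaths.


Mortality rate = 10 / 113 = 0.088496 ≈ 0.0885

0.0885


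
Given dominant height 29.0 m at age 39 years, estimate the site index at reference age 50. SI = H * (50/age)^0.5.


50/39 = 1.28205
(1.28205)^0.5 = 1.13228
SI = 29.0 * 1.13228 = 32.8361 ≈ 32.8 m

32.8 m


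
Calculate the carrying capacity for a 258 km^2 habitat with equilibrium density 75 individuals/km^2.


K = 75 * 258 = 19350 individuals

19350 individuals


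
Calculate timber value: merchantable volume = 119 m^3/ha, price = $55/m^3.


Value = 119 * 55 = $6545/ha

$6545/ha


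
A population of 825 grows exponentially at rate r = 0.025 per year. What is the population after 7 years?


r*t = 0.025 * 7 = 0.175
exp(0.175) = 1.19125
N = 825 * 1.19125 = 982.781 ≈ 983

983


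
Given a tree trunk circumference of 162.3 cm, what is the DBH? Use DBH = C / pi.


DBH = C / pi = 162.3 / 3.141593 = 51.6617 ≈ 51.66 cm

51.66 cm


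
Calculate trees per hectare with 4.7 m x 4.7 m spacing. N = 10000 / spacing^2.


N = 10000 / 4.7^2 = 10000 / 22.09 = 452.694 ≈ 453 trees/ha

453 trees/ha


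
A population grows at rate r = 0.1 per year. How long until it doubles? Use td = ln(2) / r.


td = ln(2) / 0.1 = 0.693147 / 0.1 = 6.93147 ≈ 6.9 years

6.9 years


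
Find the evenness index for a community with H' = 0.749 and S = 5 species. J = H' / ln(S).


ln(5) = 1.60944
J = H' / ln(S) = 0.749 / 1.60944 = 0.465379 ≈ 0.4654

0.4654


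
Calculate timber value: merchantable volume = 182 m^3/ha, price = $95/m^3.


Value = 182 * 95 = $17290/ha

$17290/ha


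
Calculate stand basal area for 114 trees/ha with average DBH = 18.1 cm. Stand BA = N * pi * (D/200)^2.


(D/200)^2 = (18.1/200)^2 = 0.0905^2 = 0.00819025
Individual BA = 3.141593 * 0.00819025 = 0.0257304 m^2
Stand BA = 114 * 0.0257304 = 2.93327 ≈ 2.93 m^2/ha

2.93 m^2/ha


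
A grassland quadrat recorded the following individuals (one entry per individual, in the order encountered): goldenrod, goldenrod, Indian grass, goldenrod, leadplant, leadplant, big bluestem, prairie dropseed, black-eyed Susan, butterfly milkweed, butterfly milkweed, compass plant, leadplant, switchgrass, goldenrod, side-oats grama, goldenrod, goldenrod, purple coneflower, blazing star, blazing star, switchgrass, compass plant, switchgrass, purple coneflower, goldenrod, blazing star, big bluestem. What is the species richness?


Total individuals logged = 28
Distinct species (count of individuals): goldenrod (7), Indian grass (1), leadplant (3), big bluestem (2), prairie dropseed (1), black-eyed Susan (1), butterfly milkweed (2), compass plant (2), switchgrass (3), side-oats grama (1), purple coneflower (2), blazing star (3)
Species richness = number of distinct species = 12

12


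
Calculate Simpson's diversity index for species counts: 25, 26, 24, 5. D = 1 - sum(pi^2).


Total N = 25 + 26 + 24 + 5 = 80
Per-species terms:
  p = 25/80 = 0.312500; p^2 = 0.312500^2 = 0.097656
  p = 26/80 = 0.325000; p^2 = 0.325000^2 = 0.105625
  p = 24/80 = 0.300000; p^2 = 0.300000^2 = 0.090000
  p = 5/80 = 0.062500; p^2 = 0.062500^2 = 0.003906
sum(p^2) = 0.097656 + 0.105625 + 0.090000 + 0.003906 = 0.297187
D = 1 - 0.297187 = 0.702813 ≈ 0.7028

0.7028


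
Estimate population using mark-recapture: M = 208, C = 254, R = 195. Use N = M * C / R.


N = M * C / R = 208 * 254 / 195 = 52832 / 195 = 270.93 ≈ 271

271 individuals


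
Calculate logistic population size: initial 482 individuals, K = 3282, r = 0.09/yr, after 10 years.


(K - N0)/N0 = (3282 - 482)/482 = 2800/482 = 5.80913
r*t = 0.09 * 10 = 0.9; exp(-0.9) = 0.406570
5.80913 * 0.406570 = 2.36182
1 + 2.36182 = 3.36182
N = 3282 / 3.36182 = 976.257 ≈ 976

976


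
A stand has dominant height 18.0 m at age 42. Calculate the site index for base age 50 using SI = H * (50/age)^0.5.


50/42 = 1.19048
(1.19048)^0.5 = 1.09109
SI = 18.0 * 1.09109 = 19.6396 ≈ 19.6 m

19.6 m


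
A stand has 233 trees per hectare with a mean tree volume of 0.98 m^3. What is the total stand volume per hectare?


V_stand = 233 * 0.98 = 228.34 ≈ 228.3 m^3/ha

228.3 m^3/ha


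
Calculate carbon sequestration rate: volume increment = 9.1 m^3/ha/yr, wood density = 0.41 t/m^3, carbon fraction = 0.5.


C = 9.1 * 0.41 * 0.5 = 1.8655 ≈ 1.87 t C/ha/yr

1.87 t C/ha/yr


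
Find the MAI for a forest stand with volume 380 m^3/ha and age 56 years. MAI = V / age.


MAI = 380 / 56 = 6.7857 ≈ 6.79 m^3/ha/yr

6.79 m^3/ha/yr


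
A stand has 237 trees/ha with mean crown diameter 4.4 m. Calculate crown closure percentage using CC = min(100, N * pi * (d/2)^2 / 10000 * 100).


(d/2)^2 = (4.4/2)^2 = 2.2^2 = 4.84
Crown area = 3.141593 * 4.84 = 15.2053 m^2
N * area / 10000 * 100 = 237 * 15.2053 / 10000 * 100 = 36.0366
CC = min(100, 36.0366) = 36.0366 ≈ 36.0%

36.0%


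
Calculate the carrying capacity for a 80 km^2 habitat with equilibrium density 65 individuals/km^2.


K = 65 * 80 = 5200 individuals

5200 individuals


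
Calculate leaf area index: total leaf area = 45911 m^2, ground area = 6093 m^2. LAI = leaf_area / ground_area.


LAI = 45911 / 6093 = 7.5350 ≈ 7.54

7.54


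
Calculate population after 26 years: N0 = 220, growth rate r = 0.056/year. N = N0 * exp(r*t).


r*t = 0.056 * 26 = 1.456
exp(1.456) = 4.28877
N = 220 * 4.28877 = 943.529 ≈ 944

944


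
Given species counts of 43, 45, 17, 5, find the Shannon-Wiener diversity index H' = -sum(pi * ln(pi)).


Total N = 43 + 45 + 17 + 5 = 110
Per-species terms:
  p = 43/110 = 0.390909; ln(p) = -0.939280; p*ln(p) = 0.390909 * (-0.939280) = -0.367173
  p = 45/110 = 0.409091; ln(p) = -0.893818; p*ln(p) = 0.409091 * (-0.893818) = -0.365653
  p = 17/110 = 0.154545; ln(p) = -1.867270; p*ln(p) = 0.154545 * (-1.867270) = -0.288577
  p = 5/110 = 0.045455; ln(p) = -3.091032; p*ln(p) = 0.045455 * (-3.091032) = -0.140503
sum(p*ln(p)) = (-0.367173) + (-0.365653) + (-0.288577) + (-0.140503) = -1.161906
H' = -(-1.161906) = 1.161906 ≈ 1.1619

1.1619


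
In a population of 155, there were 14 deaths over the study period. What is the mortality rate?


Mortality rate = 14 / 155 = 0.090323 ≈ 0.0903

0.0903


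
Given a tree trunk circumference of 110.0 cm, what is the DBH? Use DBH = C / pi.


DBH = C / pi = 110.0 / 3.141593 = 35.0141 ≈ 35.01 cm

35.01 cm


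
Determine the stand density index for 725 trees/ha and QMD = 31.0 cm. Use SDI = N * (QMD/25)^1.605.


QMD/25 = 31.0/25 = 1.24
(1.24)^1.605 = exp(1.605 * ln(1.24)) = exp(1.605 * 0.215111) = exp(0.345253) = 1.41235
SDI = 725 * 1.41235 = 1023.95 ≈ 1024

1024


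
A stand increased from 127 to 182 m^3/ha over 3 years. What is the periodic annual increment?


PAI = (V2 - V1) / period = (182 - 127) / 3 = 55 / 3 = 18.3333 ≈ 18.33 m^3/ha/yr

18.33 m^3/ha/yr


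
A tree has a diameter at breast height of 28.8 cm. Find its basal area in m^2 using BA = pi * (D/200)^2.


D/200 = 28.8/200 = 0.144 m
(D/200)^2 = 0.144^2 = 0.020736
BA = 3.141593 * 0.020736 = 0.0651441 ≈ 0.0651 m^2

0.0651 m^2


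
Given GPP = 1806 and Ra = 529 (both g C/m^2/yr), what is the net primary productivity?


NPP = GPP - Ra = 1806 - 529 = 1277 g C/m^2/yr

1277 g C/m^2/yr


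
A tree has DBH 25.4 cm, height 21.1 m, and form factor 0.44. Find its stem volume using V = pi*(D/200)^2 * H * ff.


(D/200)^2 = (25.4/200)^2 = 0.127^2 = 0.016129
BA = 3.141593 * 0.016129 = 0.0506708 m^2
V = 0.0506708 * 21.1 * 0.44 = 0.470428 ≈ 0.470 m^3

0.470 m^3


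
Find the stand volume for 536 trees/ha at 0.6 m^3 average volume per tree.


V_stand = 536 * 0.6 = 321.6 m^3/ha

321.6 m^3/ha
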